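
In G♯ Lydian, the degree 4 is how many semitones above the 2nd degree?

The scale is G♯ A♯ B♯ C𝄪 D♯ E♯ F𝄪.
A♯ up to C𝄪 is a major third — 4 semitones.

4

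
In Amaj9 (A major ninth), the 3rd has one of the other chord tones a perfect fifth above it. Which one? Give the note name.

Spelling the chord: A C# E G# B.
The 3rd is C#. A perfect fifth above C# is G#.
G# is the chord's 7th.

G#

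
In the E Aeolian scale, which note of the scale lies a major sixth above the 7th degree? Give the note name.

The scale is E F# G A B C D.
The 7th degree is D; a major sixth above that is B — scale degree 5.

B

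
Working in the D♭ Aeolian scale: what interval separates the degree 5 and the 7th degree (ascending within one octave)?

D♭ natural minor: D♭ E♭ F♭ G♭ A♭ B𝄫 C♭.
The degree 5 is A♭ and the scale degree 7 is C♭.
From A♭ to C♭: 3 semitones over a third = minor.

minor third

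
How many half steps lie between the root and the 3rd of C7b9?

4

C7b9 (C dominant seventh flat nine): C E G B♭ D♭.
C to E is a major third: 4 semitones.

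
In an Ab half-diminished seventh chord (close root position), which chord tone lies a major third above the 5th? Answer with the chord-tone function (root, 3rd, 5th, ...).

Ab half-diminished seventh: Ab Cb Ebb Gb.
The 5th is Ebb. A major third above Ebb is Gb.
Gb is the chord's 7th.

7th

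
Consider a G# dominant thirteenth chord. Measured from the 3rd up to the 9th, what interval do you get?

The chord tones of G# dominant thirteenth are G# B# D# F# A# E#.
The 3rd is B# and the 9th is A#.
From B# to A#: 10 semitones over a seventh = minor.

minor 7th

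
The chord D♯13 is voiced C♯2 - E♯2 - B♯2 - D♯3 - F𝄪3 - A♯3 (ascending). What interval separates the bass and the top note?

The outer voices are C♯2 and A♯3.
C♯ up to A♯ spans 13 letter names and 21 semitones — a major thirteenth.

M13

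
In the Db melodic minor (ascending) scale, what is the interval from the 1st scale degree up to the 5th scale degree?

perfect fifth

Db melodic minor: Db Eb Fb Gb Ab Bb C.
That puts Db below Ab.
Db up to Ab spans 5 letter names and 7 semitones — a perfect fifth.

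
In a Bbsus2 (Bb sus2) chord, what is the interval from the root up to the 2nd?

Bbsus2: Bb–C–F.
The root is Bb and the 2nd is C.
Bb up to C spans 2 letter names and 2 semitones — a major second.

major second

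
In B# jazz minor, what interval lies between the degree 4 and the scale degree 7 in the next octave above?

augmented eleventh

The scale runs B# C## D# E# F## G## A##.
Degree 4 = E#; degree 7 (up an octave) = A##.
From E# to A##: 18 semitones over an eleventh = augmented.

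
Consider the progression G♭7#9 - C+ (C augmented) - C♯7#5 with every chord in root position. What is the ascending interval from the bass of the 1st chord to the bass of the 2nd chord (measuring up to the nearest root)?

augmented fourth

The roots are G♭ and C.
4 letter names make it a fourth; at 6 semitones (a half step wider than perfect) the quality is augmented.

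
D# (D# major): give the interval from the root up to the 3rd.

D# major: D# F## A#.
Root = D#; 3rd = F##.
Counting 3 letters and 4 half steps from D# gives a major third.

major 3rd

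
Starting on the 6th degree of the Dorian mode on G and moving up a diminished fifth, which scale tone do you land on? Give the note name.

The scale is G A B♭ C D E F.
The 6th degree is E; a diminished fifth above that is B♭ — scale degree 3.

Bb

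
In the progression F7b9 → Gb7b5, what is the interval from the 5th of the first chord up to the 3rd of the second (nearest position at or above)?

The 5th of F7b9 is C; the 3rd of Gb7b5 is Bb.
7 letter names make it a seventh; at 10 semitones (a half step narrower than major) the quality is minor.

minor seventh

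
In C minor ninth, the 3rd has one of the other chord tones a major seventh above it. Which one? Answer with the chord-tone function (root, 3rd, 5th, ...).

The chord tones of Cmin9 are C-E♭-G-B♭-D.
The 3rd is E♭. A major seventh above E♭ is D.
D is the chord's 9th.

9th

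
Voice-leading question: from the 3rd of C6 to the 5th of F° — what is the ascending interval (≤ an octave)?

The 3rd of C6 is E; the 5th of F° is Cb.
6 letter names make it a sixth; at 7 semitones (a whole step narrower than major) the quality is diminished.

diminished sixth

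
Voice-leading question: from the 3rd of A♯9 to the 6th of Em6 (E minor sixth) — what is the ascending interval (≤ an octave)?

The 3rd of A♯9 is C𝄪; the 6th of Em6 (E minor sixth) is C♯.
From C𝄪 to C♯: 11 semitones over an octave = diminished.

diminished octave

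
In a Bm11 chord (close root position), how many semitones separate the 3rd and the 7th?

7

The chord tones of Bm11 are B D F# A C# E.
D to A is a perfect fifth: 7 semitones.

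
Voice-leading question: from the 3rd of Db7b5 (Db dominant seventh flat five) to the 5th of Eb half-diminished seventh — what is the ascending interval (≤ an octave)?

diminished fourth

Db7b5 (Db dominant seventh flat five) has F as its 3rd, and Eb half-diminished seventh has Bbb as its 5th.
From F to Bbb: 4 semitones over a fourth = diminished.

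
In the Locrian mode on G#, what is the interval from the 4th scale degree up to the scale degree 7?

perfect fourth

G# locrian: G# A B C# D E F#.
The 4th scale degree is C# and the scale degree 7 is F#.
C# up to F# spans 4 letter names and 5 semitones — a perfect fourth.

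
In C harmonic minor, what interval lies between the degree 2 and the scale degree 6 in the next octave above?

d12

C harmonic minor: C D Eb F G Ab B.
Degree 2 = D; 6th degree (up an octave) = Ab.
From D to Ab: 18 semitones over a twelfth = diminished.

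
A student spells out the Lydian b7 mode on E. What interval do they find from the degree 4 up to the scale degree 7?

E lydian dominant: E F♯ G♯ A♯ B C♯ D.
So we need the interval from A♯ up to D.
4 letter names make it a fourth; at 4 semitones (a half step narrower than perfect) the quality is diminished.

diminished fourth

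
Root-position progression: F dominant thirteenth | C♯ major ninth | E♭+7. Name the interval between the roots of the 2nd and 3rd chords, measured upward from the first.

The roots are C♯ and E♭.
3 letter names make it a third; at 2 semitones (a whole step narrower than major) the quality is diminished.

diminished third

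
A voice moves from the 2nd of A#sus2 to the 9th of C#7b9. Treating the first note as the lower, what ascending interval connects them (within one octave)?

A#sus2 has B# as its 2nd, and C#7b9 has D as its 9th.
From B# to D: 2 semitones over a third = diminished.

diminished 3rd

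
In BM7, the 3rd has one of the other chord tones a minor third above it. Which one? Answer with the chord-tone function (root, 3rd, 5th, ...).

5th

B major seventh: B-D#-F#-A#.
The 3rd is D#. A minor third above D# is F#.
F# is the chord's 5th.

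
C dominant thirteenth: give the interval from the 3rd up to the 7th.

diminished 5th

Spelling the chord: C E G Bb D A.
The 3rd is E and the 7th is Bb.
From E to Bb: 6 semitones over a fifth = diminished.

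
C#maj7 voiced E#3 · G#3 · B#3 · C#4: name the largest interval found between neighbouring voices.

Adjacent intervals: E#3→G#3 = minor third; G#3→B#3 = major third; B#3→C#4 = minor second.
The largest is G#3 to B#3, a major third (4 semitones).

major 3rd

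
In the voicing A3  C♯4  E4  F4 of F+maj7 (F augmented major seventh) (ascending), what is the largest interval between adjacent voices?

Adjacent intervals: A3→C♯4 = major third; C♯4→E4 = minor third; E4→F4 = minor second.
The largest is A3 to C♯4, a major third (4 semitones).

M3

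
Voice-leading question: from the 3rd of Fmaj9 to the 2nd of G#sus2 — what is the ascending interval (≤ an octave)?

Fmaj9 has A as its 3rd, and G#sus2 has A# as its 2nd.
1 letter names make it a unison; at 1 semitone (a half step wider than perfect) the quality is augmented.

augmented unison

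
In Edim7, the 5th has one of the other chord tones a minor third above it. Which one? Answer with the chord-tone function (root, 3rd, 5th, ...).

7th

E diminished seventh is spelled E-G-B♭-D♭.
The 5th is B♭. A minor third above B♭ is D♭.
D♭ is the chord's 7th.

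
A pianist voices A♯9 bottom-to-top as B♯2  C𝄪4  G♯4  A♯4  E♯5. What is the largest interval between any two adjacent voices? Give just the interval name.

Adjacent intervals: B♯2→C𝄪4 = major ninth; C𝄪4→G♯4 = diminished fifth; G♯4→A♯4 = major second; A♯4→E♯5 = perfect fifth.
The largest is B♯2 to C𝄪4, a major ninth (14 semitones).

M9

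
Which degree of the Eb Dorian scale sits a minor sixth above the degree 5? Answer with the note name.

The scale is Eb F Gb Ab Bb C Db.
The degree 5 is Bb; a minor sixth above that is Gb — scale degree 3.

Gb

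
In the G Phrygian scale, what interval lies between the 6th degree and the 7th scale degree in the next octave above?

major ninth

The scale runs G Ab Bb C D Eb F.
6th degree = Eb; degree 7 (up an octave) = F.
Eb up to F spans 9 letter names and 14 semitones — a major ninth.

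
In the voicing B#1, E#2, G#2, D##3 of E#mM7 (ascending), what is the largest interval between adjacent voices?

Adjacent intervals: B#1→E#2 = perfect fourth; E#2→G#2 = minor third; G#2→D##3 = augmented fifth.
The largest is G#2 to D##3, an augmented fifth (8 semitones).

augmented 5th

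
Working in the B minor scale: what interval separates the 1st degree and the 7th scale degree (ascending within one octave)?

minor 7th

B natural minor: B C# D E F# G A.
The 1st degree is B and the degree 7 is A.
7 letter names make it a seventh; at 10 semitones (a half step narrower than major) the quality is minor.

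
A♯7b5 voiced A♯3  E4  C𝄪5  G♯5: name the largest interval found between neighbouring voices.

augmented sixth

Adjacent intervals: A♯3→E4 = diminished fifth; E4→C𝄪5 = augmented sixth; C𝄪5→G♯5 = diminished fifth.
The largest is E4 to C𝄪5, an augmented sixth (10 semitones).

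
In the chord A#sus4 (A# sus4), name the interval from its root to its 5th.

The chord tones of A# sus4 are A# D# E#.
Root = A#; 5th = E#.
A# up to E# spans 5 letter names and 7 semitones — a perfect fifth.

perfect 5th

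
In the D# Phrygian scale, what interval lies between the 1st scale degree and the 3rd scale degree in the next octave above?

minor 10th

The scale runs D# E F# G# A# B C#.
That puts D# below F#.
D# up to F# is 15 semitones, a half step narrower than a major tenth, so the interval is minor.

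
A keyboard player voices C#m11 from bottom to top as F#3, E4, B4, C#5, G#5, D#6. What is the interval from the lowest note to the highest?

major 20th

The outer voices are F#3 and D#6.
F# up to D# spans 20 letter names and 33 semitones — a major 20th.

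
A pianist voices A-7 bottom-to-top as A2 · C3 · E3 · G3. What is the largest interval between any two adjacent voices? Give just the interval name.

Adjacent intervals: A2→C3 = minor third; C3→E3 = major third; E3→G3 = minor third.
The largest is C3 to E3, a major third (4 semitones).

major third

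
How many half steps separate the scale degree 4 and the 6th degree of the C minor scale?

The scale is C D E♭ F G A♭ B♭.
F up to A♭ is a minor third — 3 semitones.

3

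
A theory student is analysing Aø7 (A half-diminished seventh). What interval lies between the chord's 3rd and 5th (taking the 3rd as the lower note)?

minor 3rd

Spelling the chord: A C Eb G.
That puts C below Eb.
3 letter names make it a third; at 3 semitones (a half step narrower than major) the quality is minor.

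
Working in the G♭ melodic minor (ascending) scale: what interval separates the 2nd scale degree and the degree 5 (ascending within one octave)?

Spelling the G♭ melodic minor (ascending) scale: G♭ A♭ B𝄫 C♭ D♭ E♭ F.
The 2nd scale degree is A♭ and the scale degree 5 is D♭.
Counting 4 letters and 5 half steps from A♭ gives a perfect fourth.

P4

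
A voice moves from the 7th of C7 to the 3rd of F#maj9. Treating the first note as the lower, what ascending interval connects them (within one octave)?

The 7th of C7 is Bb; the 3rd of F#maj9 is A#.
Bb up to A# is 12 semitones, a half step wider than a major seventh, so the interval is augmented.

augmented seventh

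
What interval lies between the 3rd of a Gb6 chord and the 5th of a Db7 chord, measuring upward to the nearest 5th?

minor 7th

Gb6 has Bb as its 3rd, and Db7 has Ab as its 5th.
Bb up to Ab is 10 semitones, a half step narrower than a major seventh, so the interval is minor.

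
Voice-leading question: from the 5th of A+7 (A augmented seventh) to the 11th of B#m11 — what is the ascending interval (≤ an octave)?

A+7 (A augmented seventh) has E# as its 5th, and B#m11 has E# as its 11th.
E# up to E# spans 1 letter names and 0 semitones — a perfect unison.

perfect unison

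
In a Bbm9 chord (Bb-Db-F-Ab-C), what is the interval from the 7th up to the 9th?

M3

So we need the interval from Ab up to C.
Counting 3 letters and 4 half steps from Ab gives a major third.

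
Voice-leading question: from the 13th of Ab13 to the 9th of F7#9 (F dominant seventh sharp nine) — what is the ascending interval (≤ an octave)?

The 13th of Ab13 is F; the 9th of F7#9 (F dominant seventh sharp nine) is G#.
2 letter names make it a second; at 3 semitones (a half step wider than major) the quality is augmented.

A2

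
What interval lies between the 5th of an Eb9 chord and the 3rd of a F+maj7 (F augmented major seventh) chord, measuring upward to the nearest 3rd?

major seventh

The 5th of Eb9 is Bb; the 3rd of F+maj7 (F augmented major seventh) is A.
From Bb to A is 11 semitones, exactly the major seventh.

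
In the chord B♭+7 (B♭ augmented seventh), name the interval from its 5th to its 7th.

diminished third

B♭aug7: B♭ D F♯ A♭.
5th = F♯; 7th = A♭.
F♯ up to A♭ is 2 semitones, a whole step narrower than a major third, so the interval is diminished.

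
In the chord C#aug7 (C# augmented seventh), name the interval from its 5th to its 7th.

The chord tones of C#+7 (C# augmented seventh) are C# E# G## B.
5th = G##; 7th = B.
From G## to B: 2 semitones over a third = diminished.

diminished third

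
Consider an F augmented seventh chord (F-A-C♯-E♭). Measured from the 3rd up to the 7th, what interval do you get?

diminished fifth

So we need the interval from A up to E♭.
A up to E♭ is 6 semitones, a half step narrower than a perfect fifth, so the interval is diminished.
This 3–7 tritone is the characteristic tension at the heart of the dominant sound.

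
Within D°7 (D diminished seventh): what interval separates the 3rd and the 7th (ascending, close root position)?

diminished fifth

Ddim7: D F A♭ C♭.
So we need the interval from F up to C♭.
From F to C♭: 6 semitones over a fifth = diminished.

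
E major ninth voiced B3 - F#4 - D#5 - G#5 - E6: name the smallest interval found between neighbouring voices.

Adjacent intervals: B3→F#4 = perfect fifth; F#4→D#5 = major sixth; D#5→G#5 = perfect fourth; G#5→E6 = minor sixth.
The smallest is D#5 to G#5, a perfect fourth (5 semitones).

perfect fourth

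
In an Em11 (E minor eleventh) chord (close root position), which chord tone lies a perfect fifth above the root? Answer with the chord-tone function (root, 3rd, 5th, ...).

Em11 is spelled E, G, B, D, F♯, A.
The root is E. A perfect fifth above E is B.
B is the chord's 5th.

5th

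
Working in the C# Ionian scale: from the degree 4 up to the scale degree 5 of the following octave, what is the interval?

C# major: C# D# E# F# G# A# B#.
The degree 4 is F# and the 5th scale degree (up an octave) is G#.
Counting 9 letters and 14 half steps from F# gives a major ninth.

major ninth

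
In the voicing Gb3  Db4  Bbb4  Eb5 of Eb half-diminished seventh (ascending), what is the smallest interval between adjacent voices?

A4

Adjacent intervals: Gb3→Db4 = perfect fifth; Db4→Bbb4 = minor sixth; Bbb4→Eb5 = augmented fourth.
The smallest is Bbb4 to Eb5, an augmented fourth (6 semitones).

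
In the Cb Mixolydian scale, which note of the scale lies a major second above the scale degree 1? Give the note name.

Db

The scale is Cb Db Eb Fb Gb Ab Bbb.
The scale degree 1 is Cb; a major second above that is Db — scale degree 2.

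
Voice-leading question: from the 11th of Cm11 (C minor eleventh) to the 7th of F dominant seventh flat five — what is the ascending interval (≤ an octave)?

m7

Cm11 (C minor eleventh) has F as its 11th, and F dominant seventh flat five has Eb as its 7th.
7 letter names make it a seventh; at 10 semitones (a half step narrower than major) the quality is minor.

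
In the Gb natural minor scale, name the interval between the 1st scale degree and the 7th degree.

The scale runs Gb Ab Bbb Cb Db Ebb Fb.
So we need the interval from Gb up to Fb.
7 letter names make it a seventh; at 10 semitones (a half step narrower than major) the quality is minor.

m7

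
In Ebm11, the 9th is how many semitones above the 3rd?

Ebm11 (Eb minor eleventh): Eb–Gb–Bb–Db–F–Ab.
Gb to F is a major seventh: 11 semitones.

11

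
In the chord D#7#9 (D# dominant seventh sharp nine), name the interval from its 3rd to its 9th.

M7

The chord tones of D#7#9 are D#-F##-A#-C#-E##.
That puts F## below E##.
From F## to E## is 11 semitones, exactly the major seventh.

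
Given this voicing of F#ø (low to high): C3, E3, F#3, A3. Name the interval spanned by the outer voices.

major sixth

The outer voices are C3 and A3.
C up to A spans 6 letter names and 9 semitones — a major sixth.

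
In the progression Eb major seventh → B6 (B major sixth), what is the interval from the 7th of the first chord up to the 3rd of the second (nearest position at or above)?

augmented unison

The 7th of Eb major seventh is D; the 3rd of B6 (B major sixth) is D#.
From D to D#: 1 semitone over a unison = augmented.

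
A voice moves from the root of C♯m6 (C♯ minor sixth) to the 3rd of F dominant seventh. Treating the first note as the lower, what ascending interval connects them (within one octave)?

minor 6th

C♯m6 (C♯ minor sixth) has C♯ as its root, and F dominant seventh has A as its 3rd.
6 letter names make it a sixth; at 8 semitones (a half step narrower than major) the quality is minor.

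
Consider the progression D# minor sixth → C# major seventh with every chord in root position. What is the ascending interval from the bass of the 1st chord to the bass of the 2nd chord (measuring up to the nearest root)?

The roots are D# and C#.
From D# to C#: 10 semitones over a seventh = minor.

m7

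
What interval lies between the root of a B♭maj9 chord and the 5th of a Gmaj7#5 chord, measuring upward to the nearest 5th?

augmented third

The root of B♭maj9 is B♭; the 5th of Gmaj7#5 is D♯.
B♭ up to D♯ is 5 semitones, a half step wider than a major third, so the interval is augmented.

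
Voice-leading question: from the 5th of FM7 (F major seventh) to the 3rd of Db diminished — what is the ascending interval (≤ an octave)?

diminished fourth

FM7 (F major seventh) has C as its 5th, and Db diminished has Fb as its 3rd.
4 letter names make it a fourth; at 4 semitones (a half step narrower than perfect) the quality is diminished.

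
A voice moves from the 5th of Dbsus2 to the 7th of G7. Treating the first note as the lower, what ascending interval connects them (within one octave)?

major sixth

Dbsus2 has Ab as its 5th, and G7 has F as its 7th.
From Ab to F is 9 semitones, exactly the major sixth.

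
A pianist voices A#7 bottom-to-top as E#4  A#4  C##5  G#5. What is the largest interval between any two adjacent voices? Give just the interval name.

Adjacent intervals: E#4→A#4 = perfect fourth; A#4→C##5 = major third; C##5→G#5 = diminished fifth.
The largest is C##5 to G#5, a diminished fifth (6 semitones).

diminished 5th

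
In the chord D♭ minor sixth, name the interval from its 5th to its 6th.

D♭m6: D♭-F♭-A♭-B♭.
So we need the interval from A♭ up to B♭.
Counting 2 letters and 2 half steps from A♭ gives a major second.

major second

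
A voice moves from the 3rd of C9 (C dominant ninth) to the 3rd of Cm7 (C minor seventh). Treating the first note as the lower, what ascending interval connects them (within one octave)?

diminished octave

The 3rd of C9 (C dominant ninth) is E; the 3rd of Cm7 (C minor seventh) is E♭.
From E to E♭: 11 semitones over an octave = diminished.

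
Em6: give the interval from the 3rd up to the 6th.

The chord tones of Emin6 (E minor sixth) are E, G, B, C♯.
The 3rd is G and the 6th is C♯.
G up to C♯ is 6 semitones, a half step wider than a perfect fourth, so the interval is augmented.

A4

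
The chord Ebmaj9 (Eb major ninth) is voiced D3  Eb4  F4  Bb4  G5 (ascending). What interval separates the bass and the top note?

The outer voices are D3 and G5.
From D to G is 29 semitones, exactly the perfect 18th.

P18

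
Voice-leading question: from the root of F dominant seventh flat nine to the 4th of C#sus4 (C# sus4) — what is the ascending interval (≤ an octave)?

F dominant seventh flat nine has F as its root, and C#sus4 (C# sus4) has F# as its 4th.
From F to F#: 1 semitone over a unison = augmented.

augmented unison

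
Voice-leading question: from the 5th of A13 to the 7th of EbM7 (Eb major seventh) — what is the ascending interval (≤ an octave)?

minor seventh

A13 has E as its 5th, and EbM7 (Eb major seventh) has D as its 7th.
7 letter names make it a seventh; at 10 semitones (a half step narrower than major) the quality is minor.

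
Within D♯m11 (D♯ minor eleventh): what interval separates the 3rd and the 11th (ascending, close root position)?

major 9th

The chord tones of D♯ minor eleventh are D♯, F♯, A♯, C♯, E♯, G♯.
The 3rd is F♯ and the 11th is G♯.
F♯ up to G♯ spans 9 letter names and 14 semitones — a major ninth.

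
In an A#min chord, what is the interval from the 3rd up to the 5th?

major 3rd

The chord tones of A# minor are A#, C#, E#.
The 3rd is C# and the 5th is E#.
C# up to E# spans 3 letter names and 4 semitones — a major third.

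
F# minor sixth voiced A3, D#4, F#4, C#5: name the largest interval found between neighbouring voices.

perfect fifth

Adjacent intervals: A3→D#4 = augmented fourth; D#4→F#4 = minor third; F#4→C#5 = perfect fifth.
The largest is F#4 to C#5, a perfect fifth (7 semitones).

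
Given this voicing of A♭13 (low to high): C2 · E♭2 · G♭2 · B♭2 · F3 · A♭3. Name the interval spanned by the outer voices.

minor thirteenth

The outer voices are C2 and A♭3.
C up to A♭ is 20 semitones, a half step narrower than a major thirteenth, so the interval is minor.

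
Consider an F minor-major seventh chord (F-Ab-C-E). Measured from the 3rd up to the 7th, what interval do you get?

augmented fifth

3rd = Ab; 7th = E.
Ab up to E is 8 semitones, a half step wider than a perfect fifth, so the interval is augmented.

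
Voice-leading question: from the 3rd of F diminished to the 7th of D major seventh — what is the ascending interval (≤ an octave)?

augmented third

The 3rd of F diminished is A♭; the 7th of D major seventh is C♯.
3 letter names make it a third; at 5 semitones (a half step wider than major) the quality is augmented.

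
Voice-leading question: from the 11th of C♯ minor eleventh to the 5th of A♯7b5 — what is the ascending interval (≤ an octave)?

The 11th of C♯ minor eleventh is F♯; the 5th of A♯7b5 is E.
F♯ up to E is 10 semitones, a half step narrower than a major seventh, so the interval is minor.

minor seventh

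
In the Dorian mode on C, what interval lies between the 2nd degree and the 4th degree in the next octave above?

m10

C dorian: C D Eb F G A Bb.
That puts D below F.
From D to F: 15 semitones over a tenth = minor.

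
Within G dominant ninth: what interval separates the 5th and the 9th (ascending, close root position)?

The chord tones of G9 are G–B–D–F–A.
5th = D; 9th = A.
From D to A is 7 semitones, exactly the perfect fifth.

perfect fifth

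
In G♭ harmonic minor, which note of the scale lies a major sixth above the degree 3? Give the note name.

Gb

The scale is G♭ A♭ B𝄫 C♭ D♭ E𝄫 F.
The degree 3 is B𝄫; a major sixth above that is G♭ — scale degree 1.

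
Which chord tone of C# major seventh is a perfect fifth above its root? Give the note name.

C#M7 (C# major seventh): C# E# G# B#.
The root is C#. A perfect fifth above C# is G#.
G# is the chord's 5th.

G#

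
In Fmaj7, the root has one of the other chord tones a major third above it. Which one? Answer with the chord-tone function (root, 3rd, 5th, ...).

3rd

The chord tones of FM7 (F major seventh) are F-A-C-E.
The root is F. A major third above F is A.
A is the chord's 3rd.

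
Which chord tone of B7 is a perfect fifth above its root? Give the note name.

Spelling the chord: B D♯ F♯ A.
The root is B. A perfect fifth above B is F♯.
F♯ is the chord's 5th.

F#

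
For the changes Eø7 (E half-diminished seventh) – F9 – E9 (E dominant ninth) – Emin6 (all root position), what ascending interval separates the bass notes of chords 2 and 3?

The roots are F and E.
Counting 7 letters and 11 half steps from F gives a major seventh.

major seventh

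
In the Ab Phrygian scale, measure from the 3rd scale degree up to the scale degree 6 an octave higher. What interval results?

Spelling the Ab Phrygian scale: Ab Bbb Cb Db Eb Fb Gb.
3rd scale degree = Cb; 6th scale degree (up an octave) = Fb.
From Cb to Fb is 17 semitones, exactly the perfect eleventh.

P11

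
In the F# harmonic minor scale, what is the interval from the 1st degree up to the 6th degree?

minor sixth

F# harmonic minor: F# G# A B C# D E#.
That puts F# below D.
6 letter names make it a sixth; at 8 semitones (a half step narrower than major) the quality is minor.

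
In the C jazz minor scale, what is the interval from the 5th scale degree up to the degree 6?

The scale runs C D E♭ F G A B.
That puts G below A.
G up to A spans 2 letter names and 2 semitones — a major second.

major second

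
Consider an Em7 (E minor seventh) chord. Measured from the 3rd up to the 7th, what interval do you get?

perfect fifth

Emin7: E-G-B-D.
The 3rd is G and the 7th is D.
From G to D is 7 semitones, exactly the perfect fifth.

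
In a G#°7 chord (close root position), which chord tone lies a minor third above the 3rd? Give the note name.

D

G#dim7: G#–B–D–F.
The 3rd is B. A minor third above B is D.
D is the chord's 5th.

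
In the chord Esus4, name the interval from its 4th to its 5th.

major second

The chord tones of Esus4 (E sus4) are E, A, B.
That puts A below B.
A up to B spans 2 letter names and 2 semitones — a major second.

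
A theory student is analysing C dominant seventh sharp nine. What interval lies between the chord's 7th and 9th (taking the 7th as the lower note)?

augmented third

C dominant seventh sharp nine is spelled C-E-G-Bb-D#.
7th = Bb; 9th = D#.
Bb up to D# is 5 semitones, a half step wider than a major third, so the interval is augmented.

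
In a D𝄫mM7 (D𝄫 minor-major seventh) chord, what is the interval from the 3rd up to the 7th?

augmented fifth

D𝄫mM7: D𝄫, F𝄫, A𝄫, C♭.
That puts F𝄫 below C♭.
F𝄫 up to C♭ is 8 semitones, a half step wider than a perfect fifth, so the interval is augmented.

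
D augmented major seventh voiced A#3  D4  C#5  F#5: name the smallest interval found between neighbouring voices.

diminished fourth

Adjacent intervals: A#3→D4 = diminished fourth; D4→C#5 = major seventh; C#5→F#5 = perfect fourth.
The smallest is A#3 to D4, a diminished fourth (4 semitones).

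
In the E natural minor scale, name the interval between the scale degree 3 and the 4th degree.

M2

E natural minor: E F# G A B C D.
The scale degree 3 is G and the 4th degree is A.
G up to A spans 2 letter names and 2 semitones — a major second.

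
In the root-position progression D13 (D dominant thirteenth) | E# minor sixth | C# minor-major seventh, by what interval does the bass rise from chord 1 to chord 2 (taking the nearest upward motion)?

A2

The roots are D and E#.
From D to E#: 3 semitones over a second = augmented.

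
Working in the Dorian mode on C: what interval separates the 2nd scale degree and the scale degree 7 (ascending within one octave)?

Spelling the Dorian mode on C: C D E♭ F G A B♭.
The 2nd scale degree is D and the scale degree 7 is B♭.
From D to B♭: 8 semitones over a sixth = minor.

minor sixth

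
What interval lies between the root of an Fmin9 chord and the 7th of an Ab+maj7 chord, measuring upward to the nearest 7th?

major second

The root of Fmin9 is F; the 7th of Ab+maj7 is G.
F up to G spans 2 letter names and 2 semitones — a major second.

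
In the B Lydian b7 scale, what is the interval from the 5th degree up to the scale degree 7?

minor third

Spelling the B Lydian b7 scale: B C# D# E# F# G# A.
The 5th degree is F# and the scale degree 7 is A.
From F# to A: 3 semitones over a third = minor.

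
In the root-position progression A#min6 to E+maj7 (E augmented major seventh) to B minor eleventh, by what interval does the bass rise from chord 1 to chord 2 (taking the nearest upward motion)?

diminished 5th

The roots are A# and E.
5 letter names make it a fifth; at 6 semitones (a half step narrower than perfect) the quality is diminished.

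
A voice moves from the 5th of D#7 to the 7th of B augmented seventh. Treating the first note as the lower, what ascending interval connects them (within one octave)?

diminished octave

D#7 has A# as its 5th, and B augmented seventh has A as its 7th.
A# up to A is 11 semitones, a half step narrower than a perfect octave, so the interval is diminished.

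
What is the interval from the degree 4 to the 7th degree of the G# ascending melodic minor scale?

G# melodic minor: G# A# B C# D# E# F##.
The degree 4 is C# and the 7th scale degree is F##.
From C# to F##: 6 semitones over a fourth = augmented.

augmented 4th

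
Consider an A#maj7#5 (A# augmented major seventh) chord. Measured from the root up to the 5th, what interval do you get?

A#+maj7 is spelled A#-C##-E##-G##.
The root is A# and the 5th is E##.
5 letter names make it a fifth; at 8 semitones (a half step wider than perfect) the quality is augmented.

augmented fifth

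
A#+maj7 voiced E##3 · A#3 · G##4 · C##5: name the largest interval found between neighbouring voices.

major 7th

Adjacent intervals: E##3→A#3 = diminished fourth; A#3→G##4 = major seventh; G##4→C##5 = perfect fourth.
The largest is A#3 to G##4, a major seventh (11 semitones).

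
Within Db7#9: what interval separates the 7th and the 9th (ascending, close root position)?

augmented third

The chord tones of Db7#9 are Db, F, Ab, Cb, E.
So we need the interval from Cb up to E.
Cb up to E is 5 semitones, a half step wider than a major third, so the interval is augmented.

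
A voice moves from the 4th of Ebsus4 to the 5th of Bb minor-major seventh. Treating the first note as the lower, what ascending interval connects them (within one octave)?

major 6th

The 4th of Ebsus4 is Ab; the 5th of Bb minor-major seventh is F.
Ab up to F spans 6 letter names and 9 semitones — a major sixth.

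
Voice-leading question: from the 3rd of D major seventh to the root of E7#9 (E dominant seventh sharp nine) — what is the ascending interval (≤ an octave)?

minor seventh

D major seventh has F# as its 3rd, and E7#9 (E dominant seventh sharp nine) has E as its root.
F# up to E is 10 semitones, a half step narrower than a major seventh, so the interval is minor.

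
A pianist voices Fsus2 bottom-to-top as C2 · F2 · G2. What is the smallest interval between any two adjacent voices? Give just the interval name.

M2

Adjacent intervals: C2→F2 = perfect fourth; F2→G2 = major second.
The smallest is F2 to G2, a major second (2 semitones).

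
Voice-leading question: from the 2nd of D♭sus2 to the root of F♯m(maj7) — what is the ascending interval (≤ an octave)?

A2

The 2nd of D♭sus2 is E♭; the root of F♯m(maj7) is F♯.
E♭ up to F♯ is 3 semitones, a half step wider than a major second, so the interval is augmented.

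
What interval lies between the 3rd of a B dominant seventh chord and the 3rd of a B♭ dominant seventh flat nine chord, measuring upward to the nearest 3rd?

diminished octave

B dominant seventh has D♯ as its 3rd, and B♭ dominant seventh flat nine has D as its 3rd.
D♯ up to D is 11 semitones, a half step narrower than a perfect octave, so the interval is diminished.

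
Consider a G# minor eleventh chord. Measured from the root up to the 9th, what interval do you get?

major ninth

G#m11 is spelled G#, B, D#, F#, A#, C#.
Root = G#; 9th = A#.
G# up to A# spans 9 letter names and 14 semitones — a major ninth.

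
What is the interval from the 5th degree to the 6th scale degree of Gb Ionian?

The scale runs Gb Ab Bb Cb Db Eb F.
5th degree = Db; degree 6 = Eb.
Counting 2 letters and 2 half steps from Db gives a major second.

major second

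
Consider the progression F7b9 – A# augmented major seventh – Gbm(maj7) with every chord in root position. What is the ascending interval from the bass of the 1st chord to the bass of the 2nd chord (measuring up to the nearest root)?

augmented third

The roots are F and A#.
3 letter names make it a third; at 5 semitones (a half step wider than major) the quality is augmented.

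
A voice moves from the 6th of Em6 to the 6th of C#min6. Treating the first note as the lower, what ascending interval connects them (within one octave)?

Em6 has C# as its 6th, and C#min6 has A# as its 6th.
C# up to A# spans 6 letter names and 9 semitones — a major sixth.

major sixth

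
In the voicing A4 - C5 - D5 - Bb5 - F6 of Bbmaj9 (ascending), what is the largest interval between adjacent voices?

minor sixth

Adjacent intervals: A4→C5 = minor third; C5→D5 = major second; D5→Bb5 = minor sixth; Bb5→F6 = perfect fifth.
The largest is D5 to Bb5, a minor sixth (8 semitones).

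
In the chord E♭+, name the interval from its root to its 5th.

Spelling the chord: E♭ G B.
That puts E♭ below B.
5 letter names make it a fifth; at 8 semitones (a half step wider than perfect) the quality is augmented.

augmented 5th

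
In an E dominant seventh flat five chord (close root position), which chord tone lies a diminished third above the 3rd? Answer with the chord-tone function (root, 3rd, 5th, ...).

5th

E7b5 (E dominant seventh flat five): E-G#-Bb-D.
The 3rd is G#. A diminished third above G# is Bb.
Bb is the chord's 5th.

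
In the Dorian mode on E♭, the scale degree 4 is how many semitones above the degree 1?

The scale is E♭ F G♭ A♭ B♭ C D♭.
E♭ up to A♭ is a perfect fourth — 5 semitones.

5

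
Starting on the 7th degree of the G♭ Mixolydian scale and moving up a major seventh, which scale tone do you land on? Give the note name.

The scale is G♭ A♭ B♭ C♭ D♭ E♭ F♭.
The 7th degree is F♭; a major seventh above that is E♭ — scale degree 6.

Eb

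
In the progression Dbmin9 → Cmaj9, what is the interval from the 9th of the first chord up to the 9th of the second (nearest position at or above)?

major seventh

Dbmin9 has Eb as its 9th, and Cmaj9 has D as its 9th.
From Eb to D is 11 semitones, exactly the major seventh.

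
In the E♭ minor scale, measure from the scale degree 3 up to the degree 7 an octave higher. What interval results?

perfect twelfth

The scale runs E♭ F G♭ A♭ B♭ C♭ D♭.
So we need the interval from G♭ up to D♭.
Counting 12 letters and 19 half steps from G♭ gives a perfect twelfth.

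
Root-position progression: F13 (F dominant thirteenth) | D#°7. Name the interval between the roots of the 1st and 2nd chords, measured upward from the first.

A6

The roots are F and D#.
F up to D# is 10 semitones, a half step wider than a major sixth, so the interval is augmented.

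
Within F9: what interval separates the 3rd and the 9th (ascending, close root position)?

m7

The chord tones of F9 (F dominant ninth) are F–A–C–E♭–G.
The 3rd is A and the 9th is G.
A up to G is 10 semitones, a half step narrower than a major seventh, so the interval is minor.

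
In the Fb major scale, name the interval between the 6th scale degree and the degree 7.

Spelling the Fb major scale: Fb Gb Ab Bbb Cb Db Eb.
6th scale degree = Db; degree 7 = Eb.
Db up to Eb spans 2 letter names and 2 semitones — a major second.

major second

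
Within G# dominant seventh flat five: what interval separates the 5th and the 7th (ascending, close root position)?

major third

Spelling the chord: G#, B#, D, F#.
That puts D below F#.
D up to F# spans 3 letter names and 4 semitones — a major third.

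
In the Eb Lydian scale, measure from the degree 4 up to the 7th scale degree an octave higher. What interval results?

Spelling the Eb Lydian scale: Eb F G A Bb C D.
That puts A below D.
From A to D is 17 semitones, exactly the perfect eleventh.

perfect 11th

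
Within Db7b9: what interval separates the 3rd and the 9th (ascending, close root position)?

The chord tones of Db dominant seventh flat nine are Db–F–Ab–Cb–Ebb.
So we need the interval from F up to Ebb.
From F to Ebb: 9 semitones over a seventh = diminished.

diminished 7th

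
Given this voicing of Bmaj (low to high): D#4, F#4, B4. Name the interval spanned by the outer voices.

minor 6th

The outer voices are D#4 and B4.
From D# to B: 8 semitones over a sixth = minor.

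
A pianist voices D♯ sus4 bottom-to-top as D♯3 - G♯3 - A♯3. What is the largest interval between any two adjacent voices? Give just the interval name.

perfect fourth

Adjacent intervals: D♯3→G♯3 = perfect fourth; G♯3→A♯3 = major second.
The largest is D♯3 to G♯3, a perfect fourth (5 semitones).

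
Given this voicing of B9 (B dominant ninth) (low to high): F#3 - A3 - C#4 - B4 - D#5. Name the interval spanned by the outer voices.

The outer voices are F#3 and D#5.
From F# to D# is 21 semitones, exactly the major thirteenth.

major 13th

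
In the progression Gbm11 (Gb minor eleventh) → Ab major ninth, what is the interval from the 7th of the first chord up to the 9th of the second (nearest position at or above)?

The 7th of Gbm11 (Gb minor eleventh) is Fb; the 9th of Ab major ninth is Bb.
4 letter names make it a fourth; at 6 semitones (a half step wider than perfect) the quality is augmented.

augmented fourth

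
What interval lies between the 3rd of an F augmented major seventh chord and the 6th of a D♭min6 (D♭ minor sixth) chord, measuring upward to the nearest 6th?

The 3rd of F augmented major seventh is A; the 6th of D♭min6 (D♭ minor sixth) is B♭.
From A to B♭: 1 semitone over a second = minor.

minor second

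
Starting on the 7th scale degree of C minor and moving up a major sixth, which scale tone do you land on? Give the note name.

The scale is C D Eb F G Ab Bb.
The 7th scale degree is Bb; a major sixth above that is G — scale degree 5.

G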